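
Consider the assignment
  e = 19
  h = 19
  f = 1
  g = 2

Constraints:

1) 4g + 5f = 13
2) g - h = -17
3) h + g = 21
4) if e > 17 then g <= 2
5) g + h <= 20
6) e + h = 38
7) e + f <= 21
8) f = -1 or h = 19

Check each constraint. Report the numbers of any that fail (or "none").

1) 4g + 5f = 4(2) + 5(1) = 13 — OK.
2) g - h = 2 - 19 = -17 — OK.
3) h + g = 19 + 2 = 21 — OK.
4) e = 19 > 17, so we need g ≤ 2; g = 2 ≤ 2 — OK.
5) g + h = 2 + 19 = 21; 21 > 20, bound 20 not met — violated.
6) e + h = 19 + 19 = 38 — OK.
7) e + f = 19 + 1 = 20; 20 ≤ 21 — OK.
8) f = 1 ≠ -1, but h = 19 = 19 (second disjunct) — OK.

The assignment fails constraint 5.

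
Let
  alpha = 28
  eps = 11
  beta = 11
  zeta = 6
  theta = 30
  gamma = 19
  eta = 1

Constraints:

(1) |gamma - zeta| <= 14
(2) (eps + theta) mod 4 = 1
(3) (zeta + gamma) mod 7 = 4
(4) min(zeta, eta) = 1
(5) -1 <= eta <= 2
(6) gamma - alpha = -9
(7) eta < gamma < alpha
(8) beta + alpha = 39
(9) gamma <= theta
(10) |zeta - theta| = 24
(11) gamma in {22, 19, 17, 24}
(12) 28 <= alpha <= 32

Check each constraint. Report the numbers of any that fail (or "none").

(1) |19 - 6| = 13; 13 ≤ 14  yes
(2) eps + theta = 41; 41 mod 4 = 1  yes
(3) zeta + gamma = 25; 25 mod 7 = 4  yes
(4) min(6, 1) = 1  yes
(5) eta = 1 lies in [-1, 2]  yes
(6) gamma - alpha = 19 - 28 = -9  yes
(7) values 1 < 19 < 28  yes
(8) beta + alpha = 11 + 28 = 39  yes
(9) gamma = 19, theta = 30; 19 ≤ 30  yes
(10) |6 - 30| = 24  yes
(11) gamma = 19 is in {22, 19, 17, 24}  yes
(12) alpha = 28 lies in [28, 32]  yes

All constraints are satisfied.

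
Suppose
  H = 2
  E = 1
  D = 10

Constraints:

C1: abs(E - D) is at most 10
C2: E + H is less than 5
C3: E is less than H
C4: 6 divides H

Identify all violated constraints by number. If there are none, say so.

C1: abs(1 - 10) = 9; 9 ≤ 10  OK
C2: E + H = 1 + 2 = 3; 3 < 5  OK
C3: E = 1, H = 2; 1 < 2  OK
C4: 2 = 6*0 + 2, so 6 does not divide 2  FAIL

No — constraint 4 is not satisfied.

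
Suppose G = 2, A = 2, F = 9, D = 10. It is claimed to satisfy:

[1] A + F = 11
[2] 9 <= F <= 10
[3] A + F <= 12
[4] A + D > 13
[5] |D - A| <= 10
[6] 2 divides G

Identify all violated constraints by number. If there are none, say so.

Constraint 4 is violated.

[1] A + F = 2 + 9 = 11 — holds.
[2] F = 9 lies in [9, 10] — holds.
[3] A + F = 2 + 9 = 11; 11 ≤ 12 — holds.
[4] A + D = 2 + 10 = 12; 12 ≤ 13, bound 13 not met — fails.
[5] |10 - 2| = 8; 8 ≤ 10 — holds.
[6] 2 / 2 = 1, so 2 divides 2 — holds.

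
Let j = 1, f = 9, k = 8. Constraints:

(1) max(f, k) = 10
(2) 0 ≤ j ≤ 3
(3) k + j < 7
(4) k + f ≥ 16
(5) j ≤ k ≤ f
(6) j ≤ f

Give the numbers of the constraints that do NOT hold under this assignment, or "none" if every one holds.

Violated: 1 and 3.

(1) max(9, 8) = 9, not 10 — does not hold.
(2) j = 1 lies in [0, 3] — holds.
(3) k + j = 8 + 1 = 9; 9 ≥ 7, bound 7 not met — does not hold.
(4) k + f = 8 + 9 = 17; 17 ≥ 16 — holds.
(5) values 1 ≤ 8 ≤ 9 — holds.
(6) j = 1, f = 9; 1 ≤ 9 — holds.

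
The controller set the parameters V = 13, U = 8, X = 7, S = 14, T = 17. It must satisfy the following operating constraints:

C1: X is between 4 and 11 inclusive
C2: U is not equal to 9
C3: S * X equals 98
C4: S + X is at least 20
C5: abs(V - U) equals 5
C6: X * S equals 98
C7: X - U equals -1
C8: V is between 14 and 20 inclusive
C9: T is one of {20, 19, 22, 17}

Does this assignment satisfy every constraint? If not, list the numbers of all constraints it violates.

Constraint 8 does not hold.

C1: X = 7 lies in [4, 11] — holds.
C2: U = 8, and 8 ≠ 9 — holds.
C3: S * X = 14 * 7 = 98 — holds.
C4: S + X = 14 + 7 = 21; 21 ≥ 20 — holds.
C5: abs(13 - 8) = 5 — holds.
C6: X * S = 7 * 14 = 98 — holds.
C7: X - U = 7 - 8 = -1 — holds.
C8: V = 13 is outside [14, 20] — fails.
C9: T = 17 is in {20, 19, 22, 17} — holds.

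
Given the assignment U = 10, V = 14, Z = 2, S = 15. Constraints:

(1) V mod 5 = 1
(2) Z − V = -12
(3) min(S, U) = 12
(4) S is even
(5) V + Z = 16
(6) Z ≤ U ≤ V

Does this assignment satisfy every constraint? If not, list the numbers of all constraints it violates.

(1) 14 mod 5 = 4, not 1 — violated.
(2) Z − V = 2 − 14 = -12 — satisfied.
(3) min(15, 10) = 10, not 12 — violated.
(4) S = 15 is odd — violated.
(5) V + Z = 14 + 2 = 16 — satisfied.
(6) values 2 ≤ 10 ≤ 14 — satisfied.

Constraints 1, 3, 4 are violated.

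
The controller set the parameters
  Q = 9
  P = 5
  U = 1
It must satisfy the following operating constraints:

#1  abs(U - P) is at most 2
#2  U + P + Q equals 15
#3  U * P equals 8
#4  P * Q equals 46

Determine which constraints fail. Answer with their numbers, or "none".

#1 abs(1 - 5) = 4; 4 > 2, exceeds bound 2  false
#2 U + P + Q = 1 + 5 + 9 = 15  true
#3 U * P = 1 * 5 = 5, not 8  false
#4 P * Q = 5 * 9 = 45, not 46  false

The assignment fails constraints 1, 3, 4.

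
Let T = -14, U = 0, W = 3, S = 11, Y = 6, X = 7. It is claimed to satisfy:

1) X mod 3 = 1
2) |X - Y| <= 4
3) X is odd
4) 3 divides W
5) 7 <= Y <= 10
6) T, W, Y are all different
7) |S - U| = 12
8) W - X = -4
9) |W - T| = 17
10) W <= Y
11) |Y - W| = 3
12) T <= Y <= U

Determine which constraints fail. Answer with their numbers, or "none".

No — constraints 5, 7, and 12 are not satisfied.

1) 7 mod 3 = 1 — OK.
2) |7 - 6| = 1; 1 ≤ 4 — OK.
3) X = 7 is odd — OK.
4) 3 / 3 = 1, so 3 divides 3 — OK.
5) Y = 6 is outside [7, 10] — violated.
6) values -14, 3, 6 are pairwise distinct — OK.
7) |11 - 0| = 11, not 12 — violated.
8) W - X = 3 - 7 = -4 — OK.
9) |3 - (-14)| = 17 — OK.
10) W = 3, Y = 6; 3 ≤ 6 — OK.
11) |6 - 3| = 3 — OK.
12) values -14, 6, 0; Y = 6 is not <= U = 0 — violated.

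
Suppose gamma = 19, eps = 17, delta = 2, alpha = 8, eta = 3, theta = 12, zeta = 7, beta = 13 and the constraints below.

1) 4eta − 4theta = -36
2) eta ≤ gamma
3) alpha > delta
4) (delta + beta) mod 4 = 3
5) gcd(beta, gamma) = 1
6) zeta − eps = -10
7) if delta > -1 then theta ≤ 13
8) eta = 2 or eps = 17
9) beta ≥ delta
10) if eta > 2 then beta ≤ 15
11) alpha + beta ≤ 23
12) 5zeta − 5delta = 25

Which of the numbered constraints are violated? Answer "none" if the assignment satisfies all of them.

1) 4eta − 4theta = 4(3) − 4(12) = -36 — holds.
2) eta = 3, gamma = 19; 3 ≤ 19 — holds.
3) alpha = 8, delta = 2; 8 > 2 — holds.
4) delta + beta = 15; 15 mod 4 = 3 — holds.
5) gcd(13, 19) = 1 — holds.
6) zeta − eps = 7 − 17 = -10 — holds.
7) delta = 2 > -1, so we need theta ≤ 13; theta = 12 ≤ 13 — holds.
8) eta = 3 ≠ 2, but eps = 17 = 17 (second disjunct) — holds.
9) beta = 13, delta = 2; 13 ≥ 2 — holds.
10) eta = 3 > 2, so we need beta ≤ 15; beta = 13 ≤ 15 — holds.
11) alpha + beta = 8 + 13 = 21; 21 ≤ 23 — holds.
12) 5zeta − 5delta = 5(7) − 5(2) = 25 — holds.

The assignment satisfies every constraint.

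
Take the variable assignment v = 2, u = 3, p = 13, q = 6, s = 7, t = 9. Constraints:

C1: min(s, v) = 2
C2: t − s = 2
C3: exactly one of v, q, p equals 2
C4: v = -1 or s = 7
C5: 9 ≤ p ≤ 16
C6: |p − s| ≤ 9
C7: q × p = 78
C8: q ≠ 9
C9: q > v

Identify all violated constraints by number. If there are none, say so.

All constraints are satisfied.

C1: min(7, 2) = 2 — satisfied.
C2: t − s = 9 − 7 = 2 — satisfied.
C3: v=2, q=6, p=13; 1 of them equals 2 — satisfied.
C4: v = 2 ≠ -1, but s = 7 = 7 (second disjunct) — satisfied.
C5: p = 13 lies in [9, 16] — satisfied.
C6: |13 − 7| = 6; 6 ≤ 9 — satisfied.
C7: q × p = 6 × 13 = 78 — satisfied.
C8: q = 6, and 6 ≠ 9 — satisfied.
C9: q = 6, v = 2; 6 > 2 — satisfied.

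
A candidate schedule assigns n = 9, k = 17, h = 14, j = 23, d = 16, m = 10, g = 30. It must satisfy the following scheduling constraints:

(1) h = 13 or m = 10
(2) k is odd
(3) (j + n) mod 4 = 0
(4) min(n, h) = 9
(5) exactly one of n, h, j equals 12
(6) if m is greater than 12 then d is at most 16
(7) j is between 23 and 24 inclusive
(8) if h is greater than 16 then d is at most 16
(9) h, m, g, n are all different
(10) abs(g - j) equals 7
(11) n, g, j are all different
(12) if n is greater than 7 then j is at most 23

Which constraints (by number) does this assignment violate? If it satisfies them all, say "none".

No — constraint 5 is not satisfied.

(1) h = 14 ≠ 13, but m = 10 = 10 (second disjunct) — holds.
(2) k = 17 is odd — holds.
(3) j + n = 32; 32 mod 4 = 0 — holds.
(4) min(9, 14) = 9 — holds.
(5) n=9, h=14, j=23; 0 of them equal 12, not exactly one — does not hold.
(6) m = 10, not > 12; antecedent false, conditional vacuously true — holds.
(7) j = 23 lies in [23, 24] — holds.
(8) h = 14, not > 16; antecedent false, conditional vacuously true — holds.
(9) values 14, 10, 30, 9 are pairwise distinct — holds.
(10) abs(30 - 23) = 7 — holds.
(11) values 9, 30, 23 are pairwise distinct — holds.
(12) n = 9 > 7, so we need j ≤ 23; j = 23 ≤ 23 — holds.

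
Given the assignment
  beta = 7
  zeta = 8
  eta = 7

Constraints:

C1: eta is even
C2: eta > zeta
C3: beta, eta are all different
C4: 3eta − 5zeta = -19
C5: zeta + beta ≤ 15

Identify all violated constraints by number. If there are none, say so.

C1: eta = 7 is odd  FAIL
C2: eta = 7, zeta = 8; 7 ≤ 8 (want >)  FAIL
C3: beta = eta = 7, not all different  FAIL
C4: 3eta − 5zeta = 3(7) − 5(8) = -19  OK
C5: zeta + beta = 8 + 7 = 15; 15 ≤ 15  OK

Constraints 1, 2, and 3 are violated.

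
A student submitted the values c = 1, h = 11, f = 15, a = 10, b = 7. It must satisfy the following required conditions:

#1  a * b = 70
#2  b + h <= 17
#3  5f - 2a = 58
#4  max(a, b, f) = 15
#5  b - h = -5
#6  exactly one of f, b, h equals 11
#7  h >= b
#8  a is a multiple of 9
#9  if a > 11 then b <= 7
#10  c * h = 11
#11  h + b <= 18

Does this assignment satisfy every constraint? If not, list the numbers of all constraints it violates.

#1 a * b = 10 * 7 = 70 — OK.
#2 b + h = 7 + 11 = 18; 18 > 17, bound 17 not met — violated.
#3 5f - 2a = 5(15) - 2(10) = 55, not 58 — violated.
#4 max(10, 7, 15) = 15 — OK.
#5 b - h = 7 - 11 = -4, not -5 — violated.
#6 f=15, b=7, h=11; 1 of them equals 11 — OK.
#7 h = 11, b = 7; 11 ≥ 7 — OK.
#8 10 = 9*1 + 1, so 9 does not divide 10 — violated.
#9 a = 10, not > 11; antecedent false, conditional vacuously true — OK.
#10 c * h = 1 * 11 = 11 — OK.
#11 h + b = 11 + 7 = 18; 18 ≤ 18 — OK.

Constraints 2, 3, 5, 8 do not hold.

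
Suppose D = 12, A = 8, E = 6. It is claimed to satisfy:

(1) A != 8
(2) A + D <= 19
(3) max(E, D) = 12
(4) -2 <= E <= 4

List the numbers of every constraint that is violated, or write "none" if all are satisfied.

(1) A = 8, but 8 is required to differ — does not hold.
(2) A + D = 8 + 12 = 20; 20 > 19, bound 19 not met — does not hold.
(3) max(6, 12) = 12 — holds.
(4) E = 6 is outside [-2, 4] — does not hold.

The assignment fails constraints 1, 2, and 4.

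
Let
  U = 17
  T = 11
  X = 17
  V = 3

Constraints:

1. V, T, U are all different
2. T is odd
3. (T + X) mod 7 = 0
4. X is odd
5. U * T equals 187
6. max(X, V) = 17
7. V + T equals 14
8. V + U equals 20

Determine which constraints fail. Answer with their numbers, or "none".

1. values 3, 11, 17 are pairwise distinct — satisfied.
2. T = 11 is odd — satisfied.
3. T + X = 28; 28 mod 7 = 0 — satisfied.
4. X = 17 is odd — satisfied.
5. U * T = 17 * 11 = 187 — satisfied.
6. max(17, 3) = 17 — satisfied.
7. V + T = 3 + 11 = 14 — satisfied.
8. V + U = 3 + 17 = 20 — satisfied.

None — every constraint holds.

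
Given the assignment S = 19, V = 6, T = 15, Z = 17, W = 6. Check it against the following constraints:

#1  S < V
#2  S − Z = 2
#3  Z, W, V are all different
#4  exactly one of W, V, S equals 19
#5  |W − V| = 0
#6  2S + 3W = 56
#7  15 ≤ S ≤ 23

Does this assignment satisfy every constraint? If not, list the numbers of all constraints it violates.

Violated: 1, 3.

#1 S = 19, V = 6; 19 ≥ 6 (want <) — violated.
#2 S − Z = 19 − 17 = 2 — OK.
#3 W = V = 6, not all different — violated.
#4 W=6, V=6, S=19; 1 of them equals 19 — OK.
#5 |6 − 6| = 0 — OK.
#6 2S + 3W = 2(19) + 3(6) = 56 — OK.
#7 S = 19 lies in [15, 23] — OK.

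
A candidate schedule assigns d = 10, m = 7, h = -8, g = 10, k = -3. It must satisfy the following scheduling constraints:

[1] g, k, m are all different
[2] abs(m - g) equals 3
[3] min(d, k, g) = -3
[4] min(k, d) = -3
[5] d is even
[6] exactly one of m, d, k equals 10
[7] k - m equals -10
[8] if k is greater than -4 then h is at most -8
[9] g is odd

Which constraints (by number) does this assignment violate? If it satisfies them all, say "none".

No — constraint 9 is not satisfied.

[1] values 10, -3, 7 are pairwise distinct  ✔
[2] abs(7 - 10) = 3  ✔
[3] min(10, -3, 10) = -3  ✔
[4] min(-3, 10) = -3  ✔
[5] d = 10 is even  ✔
[6] m=7, d=10, k=-3; 1 of them equals 10  ✔
[7] k - m = -3 - 7 = -10  ✔
[8] k = -3 > -4, so we need h ≤ -8; h = -8 ≤ -8  ✔
[9] g = 10 is even  ✘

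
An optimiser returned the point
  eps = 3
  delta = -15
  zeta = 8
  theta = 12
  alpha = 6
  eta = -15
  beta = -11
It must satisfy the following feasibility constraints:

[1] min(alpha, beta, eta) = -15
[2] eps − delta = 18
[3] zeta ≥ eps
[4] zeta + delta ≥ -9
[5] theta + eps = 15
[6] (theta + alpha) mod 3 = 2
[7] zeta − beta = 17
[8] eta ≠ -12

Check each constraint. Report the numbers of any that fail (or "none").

[1] min(6, -11, -15) = -15 — satisfied.
[2] eps − delta = 3 − (-15) = 18 — satisfied.
[3] zeta = 8, eps = 3; 8 ≥ 3 — satisfied.
[4] zeta + delta = 8 + (-15) = -7; -7 ≥ -9 — satisfied.
[5] theta + eps = 12 + 3 = 15 — satisfied.
[6] theta + alpha = 18; 18 mod 3 = 0, not 2 — violated.
[7] zeta − beta = 8 − (-11) = 19, not 17 — violated.
[8] eta = -15, and -15 ≠ -12 — satisfied.

No — constraints 6 and 7 are not satisfied.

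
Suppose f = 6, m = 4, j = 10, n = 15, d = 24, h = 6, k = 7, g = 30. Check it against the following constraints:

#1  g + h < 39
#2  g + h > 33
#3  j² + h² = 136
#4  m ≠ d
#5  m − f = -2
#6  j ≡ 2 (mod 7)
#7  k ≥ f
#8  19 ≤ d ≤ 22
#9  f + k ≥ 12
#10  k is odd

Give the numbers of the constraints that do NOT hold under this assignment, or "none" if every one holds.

Constraints 6, 8 do not hold.

#1 g + h = 30 + 6 = 36; 36 < 39  ✔
#2 g + h = 30 + 6 = 36; 36 > 33  ✔
#3 j² + h² = 10² + 6² = 100 + 36 = 136  ✔
#4 m = 4, d = 24; distinct  ✔
#5 m − f = 4 − 6 = -2  ✔
#6 10 mod 7 = 3, not 2  ✘
#7 k = 7, f = 6; 7 ≥ 6  ✔
#8 d = 24 is outside [19, 22]  ✘
#9 f + k = 6 + 7 = 13; 13 ≥ 12  ✔
#10 k = 7 is odd  ✔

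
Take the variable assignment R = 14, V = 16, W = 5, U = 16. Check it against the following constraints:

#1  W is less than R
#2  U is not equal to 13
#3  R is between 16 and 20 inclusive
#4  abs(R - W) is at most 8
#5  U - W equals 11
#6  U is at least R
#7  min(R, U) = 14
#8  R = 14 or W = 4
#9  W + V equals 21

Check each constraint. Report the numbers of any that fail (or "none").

#1 W = 5, R = 14; 5 < 14 — satisfied.
#2 U = 16, and 16 ≠ 13 — satisfied.
#3 R = 14 is outside [16, 20] — violated.
#4 abs(14 - 5) = 9; 9 > 8, exceeds bound 8 — violated.
#5 U - W = 16 - 5 = 11 — satisfied.
#6 U = 16, R = 14; 16 ≥ 14 — satisfied.
#7 min(14, 16) = 14 — satisfied.
#8 R = 14 = 14 (first disjunct) — satisfied.
#9 W + V = 5 + 16 = 21 — satisfied.

Constraints 3 and 4 do not hold.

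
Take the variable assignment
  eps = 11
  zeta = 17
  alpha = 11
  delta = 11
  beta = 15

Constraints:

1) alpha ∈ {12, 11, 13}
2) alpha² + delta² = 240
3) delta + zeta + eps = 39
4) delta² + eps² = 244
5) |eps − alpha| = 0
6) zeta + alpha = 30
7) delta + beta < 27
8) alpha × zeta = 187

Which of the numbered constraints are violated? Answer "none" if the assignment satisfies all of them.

Constraints 2, 4, 6 are violated.

1) alpha = 11 is in {12, 11, 13} — satisfied.
2) alpha² + delta² = 11² + 11² = 121 + 121 = 242, not 240 — violated.
3) delta + zeta + eps = 11 + 17 + 11 = 39 — satisfied.
4) delta² + eps² = 11² + 11² = 121 + 121 = 242, not 244 — violated.
5) |11 − 11| = 0 — satisfied.
6) zeta + alpha = 17 + 11 = 28, not 30 — violated.
7) delta + beta = 11 + 15 = 26; 26 < 27 — satisfied.
8) alpha × zeta = 11 × 17 = 187 — satisfied.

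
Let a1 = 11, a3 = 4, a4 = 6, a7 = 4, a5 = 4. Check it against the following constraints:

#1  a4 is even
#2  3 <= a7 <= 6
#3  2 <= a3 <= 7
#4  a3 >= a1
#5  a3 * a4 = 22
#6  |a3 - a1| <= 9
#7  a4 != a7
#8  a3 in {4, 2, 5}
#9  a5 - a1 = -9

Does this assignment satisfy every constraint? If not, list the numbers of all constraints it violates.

#1 a4 = 6 is even  ✓
#2 a7 = 4 lies in [3, 6]  ✓
#3 a3 = 4 lies in [2, 7]  ✓
#4 a3 = 4, a1 = 11; 4 < 11 (want ≥)  ✗
#5 a3 * a4 = 4 * 6 = 24, not 22  ✗
#6 |4 - 11| = 7; 7 ≤ 9  ✓
#7 a4 = 6, a7 = 4; distinct  ✓
#8 a3 = 4 is in {4, 2, 5}  ✓
#9 a5 - a1 = 4 - 11 = -7, not -9  ✗

No — constraints 4, 5, and 9 are not satisfied.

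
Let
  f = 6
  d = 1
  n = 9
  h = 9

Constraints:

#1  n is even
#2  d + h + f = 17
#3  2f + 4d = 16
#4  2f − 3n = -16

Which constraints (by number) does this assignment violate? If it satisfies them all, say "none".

No — constraints 1, 2, and 4 are not satisfied.

#1 n = 9 is odd — violated.
#2 d + h + f = 1 + 9 + 6 = 16, not 17 — violated.
#3 2f + 4d = 2(6) + 4(1) = 16 — satisfied.
#4 2f − 3n = 2(6) − 3(9) = -15, not -16 — violated.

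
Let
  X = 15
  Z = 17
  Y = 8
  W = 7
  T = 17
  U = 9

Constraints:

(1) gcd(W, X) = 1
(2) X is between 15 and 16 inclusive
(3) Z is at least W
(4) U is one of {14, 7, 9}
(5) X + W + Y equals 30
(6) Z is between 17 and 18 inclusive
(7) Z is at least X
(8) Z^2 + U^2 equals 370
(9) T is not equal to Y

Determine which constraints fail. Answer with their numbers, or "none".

(1) gcd(7, 15) = 1  yes
(2) X = 15 lies in [15, 16]  yes
(3) Z = 17, W = 7; 17 ≥ 7  yes
(4) U = 9 is in {14, 7, 9}  yes
(5) X + W + Y = 15 + 7 + 8 = 30  yes
(6) Z = 17 lies in [17, 18]  yes
(7) Z = 17, X = 15; 17 ≥ 15  yes
(8) Z^2 + U^2 = 17^2 + 9^2 = 289 + 81 = 370  yes
(9) T = 17, Y = 8; distinct  yes

The assignment satisfies every constraint.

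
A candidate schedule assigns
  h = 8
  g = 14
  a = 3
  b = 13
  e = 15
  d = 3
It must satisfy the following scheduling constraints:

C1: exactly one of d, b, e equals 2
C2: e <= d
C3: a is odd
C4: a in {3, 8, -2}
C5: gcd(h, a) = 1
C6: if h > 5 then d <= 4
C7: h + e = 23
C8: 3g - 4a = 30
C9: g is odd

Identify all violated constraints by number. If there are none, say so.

The assignment fails constraints 1, 2, 9.

C1: d=3, b=13, e=15; 0 of them equal 2, not exactly one  ✘
C2: e = 15, d = 3; 15 > 3 (want ≤)  ✘
C3: a = 3 is odd  ✔
C4: a = 3 is in {3, 8, -2}  ✔
C5: gcd(8, 3) = 1  ✔
C6: h = 8 > 5, so we need d ≤ 4; d = 3 ≤ 4  ✔
C7: h + e = 8 + 15 = 23  ✔
C8: 3g - 4a = 3(14) - 4(3) = 30  ✔
C9: g = 14 is even  ✘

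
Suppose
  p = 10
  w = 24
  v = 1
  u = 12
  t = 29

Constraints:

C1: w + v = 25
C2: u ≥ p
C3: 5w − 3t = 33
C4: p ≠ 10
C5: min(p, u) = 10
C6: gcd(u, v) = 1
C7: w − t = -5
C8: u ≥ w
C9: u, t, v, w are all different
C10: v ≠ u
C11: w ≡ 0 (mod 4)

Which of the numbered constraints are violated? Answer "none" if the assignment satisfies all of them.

C1: w + v = 24 + 1 = 25  yes
C2: u = 12, p = 10; 12 ≥ 10  yes
C3: 5w − 3t = 5(24) − 3(29) = 33  yes
C4: p = 10, but 10 is required to differ  no
C5: min(10, 12) = 10  yes
C6: gcd(12, 1) = 1  yes
C7: w − t = 24 − 29 = -5  yes
C8: u = 12, w = 24; 12 < 24 (want ≥)  no
C9: values 12, 29, 1, 24 are pairwise distinct  yes
C10: v = 1, u = 12; distinct  yes
C11: 24 mod 4 = 0  yes

Constraints 4, 8 are violated.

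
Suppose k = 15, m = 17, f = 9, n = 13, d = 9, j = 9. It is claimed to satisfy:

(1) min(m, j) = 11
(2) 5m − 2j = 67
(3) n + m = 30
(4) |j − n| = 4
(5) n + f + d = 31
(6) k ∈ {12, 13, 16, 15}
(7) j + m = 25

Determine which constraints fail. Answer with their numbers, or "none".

Constraints 1 and 7 are violated.

(1) min(17, 9) = 9, not 11 — violated.
(2) 5m − 2j = 5(17) − 2(9) = 67 — OK.
(3) n + m = 13 + 17 = 30 — OK.
(4) |9 − 13| = 4 — OK.
(5) n + f + d = 13 + 9 + 9 = 31 — OK.
(6) k = 15 is in {12, 13, 16, 15} — OK.
(7) j + m = 9 + 17 = 26, not 25 — violated.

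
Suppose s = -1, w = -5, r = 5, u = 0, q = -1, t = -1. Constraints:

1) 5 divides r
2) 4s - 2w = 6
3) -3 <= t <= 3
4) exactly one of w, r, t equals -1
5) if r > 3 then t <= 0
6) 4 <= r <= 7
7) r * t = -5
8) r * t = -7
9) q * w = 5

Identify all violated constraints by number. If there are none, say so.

1) 5 / 5 = 1, so 5 divides 5 — holds.
2) 4s - 2w = 4(-1) - 2(-5) = 6 — holds.
3) t = -1 lies in [-3, 3] — holds.
4) w=-5, r=5, t=-1; 1 of them equals -1 — holds.
5) r = 5 > 3, so we need t ≤ 0; t = -1 ≤ 0 — holds.
6) r = 5 lies in [4, 7] — holds.
7) r * t = 5 * (-1) = -5 — holds.
8) r * t = 5 * (-1) = -5, not -7 — does not hold.
9) q * w = -1 * (-5) = 5 — holds.

No — constraint 8 is not satisfied.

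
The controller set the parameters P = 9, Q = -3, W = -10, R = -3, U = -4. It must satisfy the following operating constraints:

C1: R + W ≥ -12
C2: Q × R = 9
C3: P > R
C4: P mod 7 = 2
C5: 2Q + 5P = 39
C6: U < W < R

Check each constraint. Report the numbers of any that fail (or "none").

No — constraints 1 and 6 are not satisfied.

C1: R + W = -3 + (-10) = -13; -13 < -12, bound -12 not met  no
C2: Q × R = -3 × (-3) = 9  yes
C3: P = 9, R = -3; 9 > -3  yes
C4: 9 mod 7 = 2  yes
C5: 2Q + 5P = 2(-3) + 5(9) = 39  yes
C6: values -4, -10, -3; U = -4 is not < W = -10  no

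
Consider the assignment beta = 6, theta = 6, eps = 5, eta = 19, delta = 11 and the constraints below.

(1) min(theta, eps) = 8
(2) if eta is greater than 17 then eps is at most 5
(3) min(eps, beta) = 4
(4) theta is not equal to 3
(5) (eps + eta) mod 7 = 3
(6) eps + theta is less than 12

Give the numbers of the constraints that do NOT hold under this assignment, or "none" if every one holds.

No — constraints 1 and 3 are not satisfied.

(1) min(6, 5) = 5, not 8  fails
(2) eta = 19 > 17, so we need eps ≤ 5; eps = 5 ≤ 5  holds
(3) min(5, 6) = 5, not 4  fails
(4) theta = 6, and 6 ≠ 3  holds
(5) eps + eta = 24; 24 mod 7 = 3  holds
(6) eps + theta = 5 + 6 = 11; 11 < 12  holds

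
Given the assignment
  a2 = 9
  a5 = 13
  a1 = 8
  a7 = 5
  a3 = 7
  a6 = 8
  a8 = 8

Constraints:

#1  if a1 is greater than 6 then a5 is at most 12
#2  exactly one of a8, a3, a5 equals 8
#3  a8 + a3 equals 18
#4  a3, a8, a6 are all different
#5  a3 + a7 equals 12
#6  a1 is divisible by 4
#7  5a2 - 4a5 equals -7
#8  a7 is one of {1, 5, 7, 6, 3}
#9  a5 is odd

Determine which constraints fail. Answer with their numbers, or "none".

Violated: 1, 3, and 4.

#1 a1 = 8 > 6, so we need a5 ≤ 12; but a5 = 13 > 12  ✗
#2 a8=8, a3=7, a5=13; 1 of them equals 8  ✓
#3 a8 + a3 = 8 + 7 = 15, not 18  ✗
#4 a8 = a6 = 8, not all different  ✗
#5 a3 + a7 = 7 + 5 = 12  ✓
#6 8 / 4 = 2, so 4 divides 8  ✓
#7 5a2 - 4a5 = 5(9) - 4(13) = -7  ✓
#8 a7 = 5 is in {1, 5, 7, 6, 3}  ✓
#9 a5 = 13 is odd  ✓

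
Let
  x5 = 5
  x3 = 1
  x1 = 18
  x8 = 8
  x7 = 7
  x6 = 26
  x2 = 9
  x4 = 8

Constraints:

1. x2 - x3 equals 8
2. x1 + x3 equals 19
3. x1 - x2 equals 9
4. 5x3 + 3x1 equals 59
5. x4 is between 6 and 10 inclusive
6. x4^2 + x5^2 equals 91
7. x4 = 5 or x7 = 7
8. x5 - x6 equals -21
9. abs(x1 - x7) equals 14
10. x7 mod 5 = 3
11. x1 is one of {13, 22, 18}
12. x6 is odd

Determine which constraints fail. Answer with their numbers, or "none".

Violated: 6, 9, 10, and 12.

1. x2 - x3 = 9 - 1 = 8  true
2. x1 + x3 = 18 + 1 = 19  true
3. x1 - x2 = 18 - 9 = 9  true
4. 5x3 + 3x1 = 5(1) + 3(18) = 59  true
5. x4 = 8 lies in [6, 10]  true
6. x4^2 + x5^2 = 8^2 + 5^2 = 64 + 25 = 89, not 91  false
7. x4 = 8 ≠ 5, but x7 = 7 = 7 (second disjunct)  true
8. x5 - x6 = 5 - 26 = -21  true
9. abs(18 - 7) = 11, not 14  false
10. 7 mod 5 = 2, not 3  false
11. x1 = 18 is in {13, 22, 18}  true
12. x6 = 26 is even  false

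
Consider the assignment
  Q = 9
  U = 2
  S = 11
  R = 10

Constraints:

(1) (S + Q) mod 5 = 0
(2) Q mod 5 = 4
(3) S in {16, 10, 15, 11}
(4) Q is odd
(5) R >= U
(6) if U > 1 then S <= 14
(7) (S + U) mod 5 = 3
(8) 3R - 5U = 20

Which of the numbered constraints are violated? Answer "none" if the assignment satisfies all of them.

The assignment satisfies every constraint.

(1) S + Q = 20; 20 mod 5 = 0 — satisfied.
(2) 9 mod 5 = 4 — satisfied.
(3) S = 11 is in {16, 10, 15, 11} — satisfied.
(4) Q = 9 is odd — satisfied.
(5) R = 10, U = 2; 10 ≥ 2 — satisfied.
(6) U = 2 > 1, so we need S ≤ 14; S = 11 ≤ 14 — satisfied.
(7) S + U = 13; 13 mod 5 = 3 — satisfied.
(8) 3R - 5U = 3(10) - 5(2) = 20 — satisfied.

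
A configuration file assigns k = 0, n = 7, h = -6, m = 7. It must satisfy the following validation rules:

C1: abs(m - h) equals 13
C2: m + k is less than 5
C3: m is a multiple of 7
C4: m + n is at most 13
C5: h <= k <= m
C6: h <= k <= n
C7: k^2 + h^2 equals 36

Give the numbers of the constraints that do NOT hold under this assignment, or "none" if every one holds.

The assignment fails constraints 2 and 4.

C1: abs(7 - (-6)) = 13 — holds.
C2: m + k = 7 + 0 = 7; 7 ≥ 5, bound 5 not met — does not hold.
C3: 7 / 7 = 1, so 7 divides 7 — holds.
C4: m + n = 7 + 7 = 14; 14 > 13, bound 13 not met — does not hold.
C5: values -6 <= 0 <= 7 — holds.
C6: values -6 <= 0 <= 7 — holds.
C7: k^2 + h^2 = 0^2 + (-6)^2 = 0 + 36 = 36 — holds.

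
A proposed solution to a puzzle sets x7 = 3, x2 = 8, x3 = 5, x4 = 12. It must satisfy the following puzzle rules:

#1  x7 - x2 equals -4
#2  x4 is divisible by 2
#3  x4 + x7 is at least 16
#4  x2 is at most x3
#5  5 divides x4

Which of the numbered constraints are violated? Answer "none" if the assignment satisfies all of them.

Constraints 1, 3, 4, and 5 do not hold.

#1 x7 - x2 = 3 - 8 = -5, not -4 — violated.
#2 12 / 2 = 6, so 2 divides 12 — satisfied.
#3 x4 + x7 = 12 + 3 = 15; 15 < 16, bound 16 not met — violated.
#4 x2 = 8, x3 = 5; 8 > 5 (want ≤) — violated.
#5 12 = 5*2 + 2, so 5 does not divide 12 — violated.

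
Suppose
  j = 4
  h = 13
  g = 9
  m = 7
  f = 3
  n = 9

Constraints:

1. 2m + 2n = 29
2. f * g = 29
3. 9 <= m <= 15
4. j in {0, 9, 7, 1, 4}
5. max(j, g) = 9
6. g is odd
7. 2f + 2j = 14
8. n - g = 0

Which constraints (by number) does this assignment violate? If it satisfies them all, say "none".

1. 2m + 2n = 2(7) + 2(9) = 32, not 29  no
2. f * g = 3 * 9 = 27, not 29  no
3. m = 7 is outside [9, 15]  no
4. j = 4 is in {0, 9, 7, 1, 4}  yes
5. max(4, 9) = 9  yes
6. g = 9 is odd  yes
7. 2f + 2j = 2(3) + 2(4) = 14  yes
8. n - g = 9 - 9 = 0  yes

No — constraints 1, 2, 3 are not satisfied.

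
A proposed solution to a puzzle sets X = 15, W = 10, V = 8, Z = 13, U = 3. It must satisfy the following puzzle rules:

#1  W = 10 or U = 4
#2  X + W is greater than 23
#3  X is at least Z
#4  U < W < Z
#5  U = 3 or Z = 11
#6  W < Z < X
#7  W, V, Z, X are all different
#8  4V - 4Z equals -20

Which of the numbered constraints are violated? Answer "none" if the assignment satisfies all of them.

None — every constraint holds.

#1 W = 10 = 10 (first disjunct)  holds
#2 X + W = 15 + 10 = 25; 25 > 23  holds
#3 X = 15, Z = 13; 15 ≥ 13  holds
#4 values 3 < 10 < 13  holds
#5 U = 3 = 3 (first disjunct)  holds
#6 values 10 < 13 < 15  holds
#7 values 10, 8, 13, 15 are pairwise distinct  holds
#8 4V - 4Z = 4(8) - 4(13) = -20  holds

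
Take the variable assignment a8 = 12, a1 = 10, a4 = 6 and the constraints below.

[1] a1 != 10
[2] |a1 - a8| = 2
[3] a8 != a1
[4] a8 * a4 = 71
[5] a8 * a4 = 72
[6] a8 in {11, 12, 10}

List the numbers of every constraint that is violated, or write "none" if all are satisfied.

Violated: 1 and 4.

[1] a1 = 10, but 10 is required to differ  false
[2] |10 - 12| = 2  true
[3] a8 = 12, a1 = 10; distinct  true
[4] a8 * a4 = 12 * 6 = 72, not 71  false
[5] a8 * a4 = 12 * 6 = 72  true
[6] a8 = 12 is in {11, 12, 10}  true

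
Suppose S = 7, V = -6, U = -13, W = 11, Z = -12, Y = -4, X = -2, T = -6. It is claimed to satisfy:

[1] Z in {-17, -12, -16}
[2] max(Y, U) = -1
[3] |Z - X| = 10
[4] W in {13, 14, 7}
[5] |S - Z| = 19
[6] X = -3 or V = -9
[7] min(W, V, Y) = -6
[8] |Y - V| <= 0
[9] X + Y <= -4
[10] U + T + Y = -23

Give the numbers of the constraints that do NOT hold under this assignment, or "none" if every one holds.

Constraints 2, 4, 6, 8 do not hold.

[1] Z = -12 is in {-17, -12, -16} — satisfied.
[2] max(-4, -13) = -4, not -1 — violated.
[3] |-12 - (-2)| = 10 — satisfied.
[4] W = 11 is not in {13, 14, 7} — violated.
[5] |7 - (-12)| = 19 — satisfied.
[6] X = -2 ≠ -3 and V = -6 ≠ -9; both disjuncts false — violated.
[7] min(11, -6, -4) = -6 — satisfied.
[8] |-4 - (-6)| = 2; 2 > 0, exceeds bound 0 — violated.
[9] X + Y = -2 + (-4) = -6; -6 ≤ -4 — satisfied.
[10] U + T + Y = -13 + (-6) + (-4) = -23 — satisfied.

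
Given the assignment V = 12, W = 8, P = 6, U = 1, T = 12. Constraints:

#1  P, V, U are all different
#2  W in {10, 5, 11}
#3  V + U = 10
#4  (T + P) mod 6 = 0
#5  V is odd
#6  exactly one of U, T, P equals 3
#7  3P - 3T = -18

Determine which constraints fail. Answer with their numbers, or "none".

#1 values 6, 12, 1 are pairwise distinct — holds.
#2 W = 8 is not in {10, 5, 11} — does not hold.
#3 V + U = 12 + 1 = 13, not 10 — does not hold.
#4 T + P = 18; 18 mod 6 = 0 — holds.
#5 V = 12 is even — does not hold.
#6 U=1, T=12, P=6; 0 of them equal 3, not exactly one — does not hold.
#7 3P - 3T = 3(6) - 3(12) = -18 — holds.

Constraints 2, 3, 5, 6 do not hold.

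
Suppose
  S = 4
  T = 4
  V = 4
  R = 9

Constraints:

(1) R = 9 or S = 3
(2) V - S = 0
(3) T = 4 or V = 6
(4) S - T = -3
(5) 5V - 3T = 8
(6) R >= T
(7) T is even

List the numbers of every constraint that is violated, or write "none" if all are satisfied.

Constraint 4 does not hold.

(1) R = 9 = 9 (first disjunct) — holds.
(2) V - S = 4 - 4 = 0 — holds.
(3) T = 4 = 4 (first disjunct) — holds.
(4) S - T = 4 - 4 = 0, not -3 — fails.
(5) 5V - 3T = 5(4) - 3(4) = 8 — holds.
(6) R = 9, T = 4; 9 ≥ 4 — holds.
(7) T = 4 is even — holds.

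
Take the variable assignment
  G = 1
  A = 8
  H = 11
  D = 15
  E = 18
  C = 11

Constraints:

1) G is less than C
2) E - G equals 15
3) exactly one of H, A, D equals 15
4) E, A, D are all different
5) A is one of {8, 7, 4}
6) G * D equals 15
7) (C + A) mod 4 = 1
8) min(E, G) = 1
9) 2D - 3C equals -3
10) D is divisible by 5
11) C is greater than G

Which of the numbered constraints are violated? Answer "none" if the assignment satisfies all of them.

Constraints 2 and 7 do not hold.

1) G = 1, C = 11; 1 < 11 — holds.
2) E - G = 18 - 1 = 17, not 15 — fails.
3) H=11, A=8, D=15; 1 of them equals 15 — holds.
4) values 18, 8, 15 are pairwise distinct — holds.
5) A = 8 is in {8, 7, 4} — holds.
6) G * D = 1 * 15 = 15 — holds.
7) C + A = 19; 19 mod 4 = 3, not 1 — fails.
8) min(18, 1) = 1 — holds.
9) 2D - 3C = 2(15) - 3(11) = -3 — holds.
10) 15 / 5 = 3, so 5 divides 15 — holds.
11) C = 11, G = 1; 11 > 1 — holds.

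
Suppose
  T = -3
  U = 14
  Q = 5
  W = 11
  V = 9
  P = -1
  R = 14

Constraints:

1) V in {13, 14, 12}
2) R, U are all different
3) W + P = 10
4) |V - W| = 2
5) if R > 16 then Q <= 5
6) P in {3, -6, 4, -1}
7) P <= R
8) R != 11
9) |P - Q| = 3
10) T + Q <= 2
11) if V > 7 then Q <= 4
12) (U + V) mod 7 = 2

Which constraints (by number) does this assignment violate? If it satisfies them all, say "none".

Constraints 1, 2, 9, and 11 do not hold.

1) V = 9 is not in {13, 14, 12}  fails
2) R = U = 14, not all different  fails
3) W + P = 11 + (-1) = 10  holds
4) |9 - 11| = 2  holds
5) R = 14, not > 16; antecedent false, conditional vacuously true  holds
6) P = -1 is in {3, -6, 4, -1}  holds
7) P = -1, R = 14; -1 ≤ 14  holds
8) R = 14, and 14 ≠ 11  holds
9) |-1 - 5| = 6, not 3  fails
10) T + Q = -3 + 5 = 2; 2 ≤ 2  holds
11) V = 9 > 7, so we need Q ≤ 4; but Q = 5 > 4  fails
12) U + V = 23; 23 mod 7 = 2  holds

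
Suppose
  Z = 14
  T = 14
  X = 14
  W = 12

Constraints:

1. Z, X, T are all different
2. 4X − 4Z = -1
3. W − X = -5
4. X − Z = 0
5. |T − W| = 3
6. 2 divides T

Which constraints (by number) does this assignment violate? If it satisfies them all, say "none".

Constraints 1, 2, 3, 5 do not hold.

1. Z = X = 14, not all different — does not hold.
2. 4X − 4Z = 4(14) − 4(14) = 0, not -1 — does not hold.
3. W − X = 12 − 14 = -2, not -5 — does not hold.
4. X − Z = 14 − 14 = 0 — holds.
5. |14 − 12| = 2, not 3 — does not hold.
6. 14 / 2 = 7, so 2 divides 14 — holds.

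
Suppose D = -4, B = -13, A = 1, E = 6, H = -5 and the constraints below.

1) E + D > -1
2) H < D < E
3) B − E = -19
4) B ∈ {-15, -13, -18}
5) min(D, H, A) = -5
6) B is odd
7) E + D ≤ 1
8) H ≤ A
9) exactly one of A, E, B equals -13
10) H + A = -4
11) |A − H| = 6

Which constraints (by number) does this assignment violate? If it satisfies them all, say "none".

1) E + D = 6 + (-4) = 2; 2 > -1 — OK.
2) values -5 < -4 < 6 — OK.
3) B − E = -13 − 6 = -19 — OK.
4) B = -13 is in {-15, -13, -18} — OK.
5) min(-4, -5, 1) = -5 — OK.
6) B = -13 is odd — OK.
7) E + D = 6 + (-4) = 2; 2 > 1, bound 1 not met — violated.
8) H = -5, A = 1; -5 ≤ 1 — OK.
9) A=1, E=6, B=-13; 1 of them equals -13 — OK.
10) H + A = -5 + 1 = -4 — OK.
11) |1 − (-5)| = 6 — OK.

Violated: 7.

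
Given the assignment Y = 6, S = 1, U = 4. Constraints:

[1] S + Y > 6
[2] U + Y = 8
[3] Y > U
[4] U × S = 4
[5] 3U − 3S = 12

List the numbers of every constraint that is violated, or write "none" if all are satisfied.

[1] S + Y = 1 + 6 = 7; 7 > 6 — OK.
[2] U + Y = 4 + 6 = 10, not 8 — violated.
[3] Y = 6, U = 4; 6 > 4 — OK.
[4] U × S = 4 × 1 = 4 — OK.
[5] 3U − 3S = 3(4) − 3(1) = 9, not 12 — violated.

No — constraints 2 and 5 are not satisfied.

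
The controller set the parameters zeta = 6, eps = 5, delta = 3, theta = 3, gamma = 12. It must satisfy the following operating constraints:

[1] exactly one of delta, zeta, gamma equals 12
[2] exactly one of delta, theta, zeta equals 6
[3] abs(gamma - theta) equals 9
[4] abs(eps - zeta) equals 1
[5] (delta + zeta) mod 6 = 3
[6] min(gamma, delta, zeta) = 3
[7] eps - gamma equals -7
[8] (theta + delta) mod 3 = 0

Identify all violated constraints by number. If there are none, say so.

[1] delta=3, zeta=6, gamma=12; 1 of them equals 12 — satisfied.
[2] delta=3, theta=3, zeta=6; 1 of them equals 6 — satisfied.
[3] abs(12 - 3) = 9 — satisfied.
[4] abs(5 - 6) = 1 — satisfied.
[5] delta + zeta = 9; 9 mod 6 = 3 — satisfied.
[6] min(12, 3, 6) = 3 — satisfied.
[7] eps - gamma = 5 - 12 = -7 — satisfied.
[8] theta + delta = 6; 6 mod 3 = 0 — satisfied.

All constraints are satisfied.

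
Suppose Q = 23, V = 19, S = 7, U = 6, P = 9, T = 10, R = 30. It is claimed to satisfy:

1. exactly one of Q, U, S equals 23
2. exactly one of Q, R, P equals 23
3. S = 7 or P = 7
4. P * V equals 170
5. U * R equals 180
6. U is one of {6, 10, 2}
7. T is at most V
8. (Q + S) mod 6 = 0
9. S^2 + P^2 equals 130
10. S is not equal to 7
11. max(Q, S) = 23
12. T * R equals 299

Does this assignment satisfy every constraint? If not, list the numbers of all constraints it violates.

Constraints 4, 10, and 12 do not hold.

1. Q=23, U=6, S=7; 1 of them equals 23 — holds.
2. Q=23, R=30, P=9; 1 of them equals 23 — holds.
3. S = 7 = 7 (first disjunct) — holds.
4. P * V = 9 * 19 = 171, not 170 — fails.
5. U * R = 6 * 30 = 180 — holds.
6. U = 6 is in {6, 10, 2} — holds.
7. T = 10, V = 19; 10 ≤ 19 — holds.
8. Q + S = 30; 30 mod 6 = 0 — holds.
9. S^2 + P^2 = 7^2 + 9^2 = 49 + 81 = 130 — holds.
10. S = 7, but 7 is required to differ — fails.
11. max(23, 7) = 23 — holds.
12. T * R = 10 * 30 = 300, not 299 — fails.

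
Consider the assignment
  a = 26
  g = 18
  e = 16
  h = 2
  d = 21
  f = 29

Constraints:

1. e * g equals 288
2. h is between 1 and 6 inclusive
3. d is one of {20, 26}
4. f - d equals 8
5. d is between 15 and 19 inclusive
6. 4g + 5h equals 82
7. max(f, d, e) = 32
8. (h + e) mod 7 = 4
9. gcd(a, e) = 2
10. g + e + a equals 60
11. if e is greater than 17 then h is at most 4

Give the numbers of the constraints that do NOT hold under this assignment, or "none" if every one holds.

1. e * g = 16 * 18 = 288  yes
2. h = 2 lies in [1, 6]  yes
3. d = 21 is not in {20, 26}  no
4. f - d = 29 - 21 = 8  yes
5. d = 21 is outside [15, 19]  no
6. 4g + 5h = 4(18) + 5(2) = 82  yes
7. max(29, 21, 16) = 29, not 32  no
8. h + e = 18; 18 mod 7 = 4  yes
9. gcd(26, 16) = 2  yes
10. g + e + a = 18 + 16 + 26 = 60  yes
11. e = 16, not > 17; antecedent false, conditional vacuously true  yes

The assignment fails constraints 3, 5, 7.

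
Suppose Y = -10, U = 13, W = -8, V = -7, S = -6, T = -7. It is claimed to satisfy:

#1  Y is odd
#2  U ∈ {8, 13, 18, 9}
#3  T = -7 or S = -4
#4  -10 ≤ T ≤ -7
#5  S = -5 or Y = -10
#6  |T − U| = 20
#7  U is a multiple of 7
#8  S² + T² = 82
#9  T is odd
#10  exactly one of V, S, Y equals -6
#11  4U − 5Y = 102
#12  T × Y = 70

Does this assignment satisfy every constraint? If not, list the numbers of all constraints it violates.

#1 Y = -10 is even — fails.
#2 U = 13 is in {8, 13, 18, 9} — holds.
#3 T = -7 = -7 (first disjunct) — holds.
#4 T = -7 lies in [-10, -7] — holds.
#5 S = -6 ≠ -5, but Y = -10 = -10 (second disjunct) — holds.
#6 |-7 − 13| = 20 — holds.
#7 13 = 7×1 + 6, so 7 does not divide 13 — fails.
#8 S² + T² = (-6)² + (-7)² = 36 + 49 = 85, not 82 — fails.
#9 T = -7 is odd — holds.
#10 V=-7, S=-6, Y=-10; 1 of them equals -6 — holds.
#11 4U − 5Y = 4(13) − 5(-10) = 102 — holds.
#12 T × Y = -7 × (-10) = 70 — holds.

No — constraints 1, 7, and 8 are not satisfied.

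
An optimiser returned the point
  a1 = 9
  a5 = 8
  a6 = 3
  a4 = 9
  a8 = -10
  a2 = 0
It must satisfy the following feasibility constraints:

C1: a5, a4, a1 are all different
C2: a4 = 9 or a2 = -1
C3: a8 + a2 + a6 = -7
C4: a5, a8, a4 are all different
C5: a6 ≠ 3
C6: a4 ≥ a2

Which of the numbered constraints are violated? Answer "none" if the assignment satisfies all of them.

C1: a4 = a1 = 9, not all different  no
C2: a4 = 9 = 9 (first disjunct)  yes
C3: a8 + a2 + a6 = -10 + 0 + 3 = -7  yes
C4: values 8, -10, 9 are pairwise distinct  yes
C5: a6 = 3, but 3 is required to differ  no
C6: a4 = 9, a2 = 0; 9 ≥ 0  yes

Constraints 1 and 5 do not hold.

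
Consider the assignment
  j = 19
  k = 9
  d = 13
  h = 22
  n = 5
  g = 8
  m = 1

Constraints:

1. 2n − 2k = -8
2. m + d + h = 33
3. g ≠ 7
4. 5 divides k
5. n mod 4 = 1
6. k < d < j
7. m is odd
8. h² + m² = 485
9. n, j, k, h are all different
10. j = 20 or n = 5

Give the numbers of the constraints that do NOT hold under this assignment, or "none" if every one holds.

1. 2n − 2k = 2(5) − 2(9) = -8 — OK.
2. m + d + h = 1 + 13 + 22 = 36, not 33 — violated.
3. g = 8, and 8 ≠ 7 — OK.
4. 9 = 5×1 + 4, so 5 does not divide 9 — violated.
5. 5 mod 4 = 1 — OK.
6. values 9 < 13 < 19 — OK.
7. m = 1 is odd — OK.
8. h² + m² = 22² + 1² = 484 + 1 = 485 — OK.
9. values 5, 19, 9, 22 are pairwise distinct — OK.
10. j = 19 ≠ 20, but n = 5 = 5 (second disjunct) — OK.

Constraints 2 and 4 are violated.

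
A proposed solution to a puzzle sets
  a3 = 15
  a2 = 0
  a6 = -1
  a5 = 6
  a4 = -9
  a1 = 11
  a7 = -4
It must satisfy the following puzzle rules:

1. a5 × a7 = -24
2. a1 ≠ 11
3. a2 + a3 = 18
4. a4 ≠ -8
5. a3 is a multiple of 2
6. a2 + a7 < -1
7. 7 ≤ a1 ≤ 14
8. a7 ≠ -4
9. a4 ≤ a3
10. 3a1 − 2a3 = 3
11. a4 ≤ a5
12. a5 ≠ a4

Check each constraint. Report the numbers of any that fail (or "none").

No — constraints 2, 3, 5, 8 are not satisfied.

1. a5 × a7 = 6 × (-4) = -24  holds
2. a1 = 11, but 11 is required to differ  fails
3. a2 + a3 = 0 + 15 = 15, not 18  fails
4. a4 = -9, and -9 ≠ -8  holds
5. 15 = 2×7 + 1, so 2 does not divide 15  fails
6. a2 + a7 = 0 + (-4) = -4; -4 < -1  holds
7. a1 = 11 lies in [7, 14]  holds
8. a7 = -4, but -4 is required to differ  fails
9. a4 = -9, a3 = 15; -9 ≤ 15  holds
10. 3a1 − 2a3 = 3(11) − 2(15) = 3  holds
11. a4 = -9, a5 = 6; -9 ≤ 6  holds
12. a5 = 6, a4 = -9; distinct  holds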